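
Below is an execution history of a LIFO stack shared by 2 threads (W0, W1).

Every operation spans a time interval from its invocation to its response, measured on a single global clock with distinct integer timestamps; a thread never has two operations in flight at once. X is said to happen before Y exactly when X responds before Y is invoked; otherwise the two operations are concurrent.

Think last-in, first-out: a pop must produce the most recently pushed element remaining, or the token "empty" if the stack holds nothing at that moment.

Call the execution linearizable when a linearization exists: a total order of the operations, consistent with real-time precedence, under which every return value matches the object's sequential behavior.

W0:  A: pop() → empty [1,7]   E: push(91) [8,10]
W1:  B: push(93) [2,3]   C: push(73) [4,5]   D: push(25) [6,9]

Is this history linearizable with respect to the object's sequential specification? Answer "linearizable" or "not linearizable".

one valid linearization: A, B, C, D, E
step 1: A pop() → empty — stack <>
step 2: B push(93) — stack <93>
step 3: C push(73) — stack <93,73>
step 4: D push(25) — stack <93,73,25>
step 5: E push(91) — stack <93,73,25,91>

linearizable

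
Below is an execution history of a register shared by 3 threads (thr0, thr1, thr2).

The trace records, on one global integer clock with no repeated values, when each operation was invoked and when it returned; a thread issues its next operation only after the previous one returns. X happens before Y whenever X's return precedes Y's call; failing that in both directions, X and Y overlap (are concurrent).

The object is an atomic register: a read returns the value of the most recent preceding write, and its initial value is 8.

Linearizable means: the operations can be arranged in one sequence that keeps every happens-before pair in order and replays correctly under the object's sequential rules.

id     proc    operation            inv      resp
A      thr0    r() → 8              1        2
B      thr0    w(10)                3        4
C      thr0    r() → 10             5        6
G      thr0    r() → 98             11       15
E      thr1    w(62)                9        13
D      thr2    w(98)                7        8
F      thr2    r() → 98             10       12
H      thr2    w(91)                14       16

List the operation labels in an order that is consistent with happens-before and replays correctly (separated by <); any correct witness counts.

after step 1 (A r() → 8): value 8
after step 2 (B w(10)): value 10
after step 3 (C r() → 10): value 10
after step 4 (D w(98)): value 98
after step 5 (F r() → 98): value 98
after step 6 (G r() → 98): value 98
after step 7 (E w(62)): value 62
after step 8 (H w(91)): value 91

A < B < C < D < F < G < E < H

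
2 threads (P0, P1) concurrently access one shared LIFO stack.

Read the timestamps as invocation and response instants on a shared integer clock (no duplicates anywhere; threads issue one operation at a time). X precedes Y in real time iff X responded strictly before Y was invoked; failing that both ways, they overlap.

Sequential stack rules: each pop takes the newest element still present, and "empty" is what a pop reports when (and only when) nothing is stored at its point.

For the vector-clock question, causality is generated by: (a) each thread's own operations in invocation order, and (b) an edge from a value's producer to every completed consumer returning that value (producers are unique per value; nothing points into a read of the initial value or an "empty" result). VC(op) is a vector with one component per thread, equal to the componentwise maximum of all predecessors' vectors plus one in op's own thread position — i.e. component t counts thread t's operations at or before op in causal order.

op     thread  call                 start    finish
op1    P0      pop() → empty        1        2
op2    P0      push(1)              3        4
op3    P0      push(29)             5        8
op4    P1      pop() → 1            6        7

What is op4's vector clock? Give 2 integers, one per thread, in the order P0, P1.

(2, 1)

no predecessors for op1 (invoked 1): P0 increments from zero → (1, 0)
from VC(op1)=(1, 0), op2 (invoked 3) maxes components and bumps P0 → (2, 0)
from VC(op2)=(2, 0), op4 (invoked 6) maxes components and bumps P1 → (2, 1)
from VC(op2)=(2, 0), op3 (invoked 5) maxes components and bumps P0 → (3, 0)
target: VC(op4) = (2, 1)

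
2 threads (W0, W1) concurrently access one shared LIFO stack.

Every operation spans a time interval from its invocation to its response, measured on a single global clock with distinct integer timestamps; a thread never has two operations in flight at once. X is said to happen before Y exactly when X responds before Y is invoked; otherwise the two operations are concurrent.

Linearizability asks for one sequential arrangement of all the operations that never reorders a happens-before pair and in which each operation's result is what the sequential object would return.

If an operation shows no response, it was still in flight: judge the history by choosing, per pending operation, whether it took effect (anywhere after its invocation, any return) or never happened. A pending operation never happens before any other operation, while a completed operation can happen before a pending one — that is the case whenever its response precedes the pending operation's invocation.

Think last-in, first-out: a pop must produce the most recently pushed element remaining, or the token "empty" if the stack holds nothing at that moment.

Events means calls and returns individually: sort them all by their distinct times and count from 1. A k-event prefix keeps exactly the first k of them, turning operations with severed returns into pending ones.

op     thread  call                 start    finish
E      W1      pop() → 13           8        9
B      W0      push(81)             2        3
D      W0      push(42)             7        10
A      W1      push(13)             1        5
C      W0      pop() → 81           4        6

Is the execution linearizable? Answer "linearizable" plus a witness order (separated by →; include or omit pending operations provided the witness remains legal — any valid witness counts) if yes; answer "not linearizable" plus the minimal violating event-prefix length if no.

step 1: A push(13) — stack <13>
step 2: B push(81) — stack <13,81>
step 3: C pop() → 81 — stack <13>
step 4: E pop() → 13 — stack <>
step 5: D push(42) — stack <42>

linearizable — witness: A → B → C → E → D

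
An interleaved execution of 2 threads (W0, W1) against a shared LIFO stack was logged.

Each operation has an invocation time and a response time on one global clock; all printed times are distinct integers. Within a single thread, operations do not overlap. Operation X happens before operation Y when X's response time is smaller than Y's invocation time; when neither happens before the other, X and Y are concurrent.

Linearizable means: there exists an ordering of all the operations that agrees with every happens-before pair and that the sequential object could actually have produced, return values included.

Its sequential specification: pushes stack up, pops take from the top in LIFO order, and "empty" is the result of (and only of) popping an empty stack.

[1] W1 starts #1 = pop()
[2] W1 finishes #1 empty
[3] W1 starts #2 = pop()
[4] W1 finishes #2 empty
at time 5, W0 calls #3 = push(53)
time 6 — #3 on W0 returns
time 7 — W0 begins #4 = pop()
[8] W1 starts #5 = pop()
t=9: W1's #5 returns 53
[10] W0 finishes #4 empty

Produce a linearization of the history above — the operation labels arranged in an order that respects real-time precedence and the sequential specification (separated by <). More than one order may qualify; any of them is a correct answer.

after step 1 (#1 pop() → empty): stack <>
after step 2 (#2 pop() → empty): stack <>
after step 3 (#3 push(53)): stack <53>
after step 4 (#5 pop() → 53): stack <>
after step 5 (#4 pop() → empty): stack <>

#1 < #2 < #3 < #5 < #4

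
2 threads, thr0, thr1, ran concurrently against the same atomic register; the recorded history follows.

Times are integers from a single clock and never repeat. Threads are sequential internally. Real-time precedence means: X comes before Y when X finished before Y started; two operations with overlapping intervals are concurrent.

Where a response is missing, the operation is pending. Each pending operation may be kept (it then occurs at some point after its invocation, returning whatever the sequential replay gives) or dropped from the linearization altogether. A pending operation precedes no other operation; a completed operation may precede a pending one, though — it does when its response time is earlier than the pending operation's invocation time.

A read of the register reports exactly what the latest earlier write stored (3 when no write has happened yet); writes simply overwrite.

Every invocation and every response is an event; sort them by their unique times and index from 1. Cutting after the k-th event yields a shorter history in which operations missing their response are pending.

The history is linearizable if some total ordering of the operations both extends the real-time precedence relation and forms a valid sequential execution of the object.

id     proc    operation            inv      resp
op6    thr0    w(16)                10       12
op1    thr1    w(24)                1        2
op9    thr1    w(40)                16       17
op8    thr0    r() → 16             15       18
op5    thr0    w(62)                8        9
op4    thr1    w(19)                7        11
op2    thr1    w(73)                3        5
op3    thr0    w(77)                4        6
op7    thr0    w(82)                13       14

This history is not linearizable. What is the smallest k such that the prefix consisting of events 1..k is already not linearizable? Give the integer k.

18

events 1..17 are linearizable; a witness order is op1, op2, op3, op4, op5, op6, op7, op8, op9:
after step 1 (op1 w(24)): value 24
after step 2 (op2 w(73)): value 73
after step 3 (op3 w(77)): value 77
after step 4 (op4 w(19)): value 19
after step 5 (op5 w(62)): value 62
after step 6 (op6 w(16)): value 16
after step 7 (op7 w(82)): value 82
after step 8 (op8 r() (pending, included)): value 82
after step 9 (op9 w(40)): value 40
once event 18 joins (op8's response, time 18), exhaustive search finds no witness
for example op1, op2, op3, op4, op5, op6, op7, op8, op9 fails at step 8: op8 r() → 16 is not legal there
for example op1, op2, op3, op4, op5, op6, op7, op9, op8 fails at step 9: op8 r() → 16 is not legal there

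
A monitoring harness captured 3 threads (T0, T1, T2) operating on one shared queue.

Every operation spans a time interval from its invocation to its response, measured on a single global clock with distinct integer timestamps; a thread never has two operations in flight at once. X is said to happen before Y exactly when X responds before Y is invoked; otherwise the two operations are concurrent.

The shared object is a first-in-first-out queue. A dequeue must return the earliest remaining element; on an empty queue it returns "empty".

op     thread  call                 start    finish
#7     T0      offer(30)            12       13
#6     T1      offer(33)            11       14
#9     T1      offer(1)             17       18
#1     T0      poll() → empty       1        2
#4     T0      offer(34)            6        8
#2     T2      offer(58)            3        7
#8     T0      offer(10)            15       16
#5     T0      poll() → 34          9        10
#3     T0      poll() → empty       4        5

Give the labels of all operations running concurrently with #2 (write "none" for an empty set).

#2 spans [3,7]: anything still running between times 3 and 7 counts as concurrent
#1 [1,2]: before
#3 [4,5]: concurrent
#4 [6,8]: concurrent
#5 [9,10]: after
#6 [11,14]: after
#7 [12,13]: after
#8 [15,16]: after
#9 [17,18]: after

#3, #4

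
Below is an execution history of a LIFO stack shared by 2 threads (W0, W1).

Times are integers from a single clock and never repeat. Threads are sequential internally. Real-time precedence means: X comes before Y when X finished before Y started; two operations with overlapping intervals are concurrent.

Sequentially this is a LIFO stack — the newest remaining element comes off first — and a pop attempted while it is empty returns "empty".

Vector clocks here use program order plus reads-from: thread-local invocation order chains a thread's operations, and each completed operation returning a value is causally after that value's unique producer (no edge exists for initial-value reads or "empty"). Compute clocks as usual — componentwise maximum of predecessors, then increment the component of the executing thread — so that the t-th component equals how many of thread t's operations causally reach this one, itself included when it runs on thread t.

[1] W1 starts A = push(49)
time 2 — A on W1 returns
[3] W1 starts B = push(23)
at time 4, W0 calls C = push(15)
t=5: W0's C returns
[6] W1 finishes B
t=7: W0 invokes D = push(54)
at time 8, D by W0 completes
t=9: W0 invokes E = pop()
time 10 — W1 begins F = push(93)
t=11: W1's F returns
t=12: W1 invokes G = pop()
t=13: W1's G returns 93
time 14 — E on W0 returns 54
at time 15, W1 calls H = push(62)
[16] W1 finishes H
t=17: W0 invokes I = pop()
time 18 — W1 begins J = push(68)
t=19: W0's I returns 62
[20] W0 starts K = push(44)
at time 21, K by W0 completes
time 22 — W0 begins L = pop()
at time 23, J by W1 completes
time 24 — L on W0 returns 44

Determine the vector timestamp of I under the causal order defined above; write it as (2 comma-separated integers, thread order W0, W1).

no predecessors for A (invoked 1): W1 increments from zero → (0, 1)
no predecessors for C (invoked 4): W0 increments from zero → (1, 0)
merge at B (invoked 3): VC(A)=(0, 1), own-thread bump on W1 → (0, 2)
merge at D (invoked 7): VC(C)=(1, 0), own-thread bump on W0 → (2, 0)
merge at F (invoked 10): VC(B)=(0, 2), own-thread bump on W1 → (0, 3)
merge at E (invoked 9): VC(D)=(2, 0), own-thread bump on W0 → (3, 0)
merge at G (invoked 12): VC(F)=(0, 3), own-thread bump on W1 → (0, 4)
merge at H (invoked 15): VC(G)=(0, 4), own-thread bump on W1 → (0, 5)
merge at J (invoked 18): VC(H)=(0, 5), own-thread bump on W1 → (0, 6)
merge at I (invoked 17): VC(E)=(3, 0), VC(H)=(0, 5), own-thread bump on W0 → (4, 5)
merge at K (invoked 20): VC(I)=(4, 5), own-thread bump on W0 → (5, 5)
merge at L (invoked 22): VC(K)=(5, 5), own-thread bump on W0 → (6, 5)
target: VC(I) = (4, 5)

(4, 5)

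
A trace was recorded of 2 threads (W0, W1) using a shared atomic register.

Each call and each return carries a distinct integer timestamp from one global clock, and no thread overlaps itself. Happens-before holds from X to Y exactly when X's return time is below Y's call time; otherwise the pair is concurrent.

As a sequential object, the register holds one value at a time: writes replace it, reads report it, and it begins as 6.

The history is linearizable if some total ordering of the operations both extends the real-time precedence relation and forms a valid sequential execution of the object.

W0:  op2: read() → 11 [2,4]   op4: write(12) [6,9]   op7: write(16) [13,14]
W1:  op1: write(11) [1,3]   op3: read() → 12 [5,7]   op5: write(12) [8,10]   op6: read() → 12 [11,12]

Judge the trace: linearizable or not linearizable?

witness order: op1, op2, op4, op3, op5, op6, op7
1. op1 write(11), leaving value 11
2. op2 read() → 11, leaving value 11
3. op4 write(12), leaving value 12
4. op3 read() → 12, leaving value 12
5. op5 write(12), leaving value 12
6. op6 read() → 12, leaving value 12
7. op7 write(16), leaving value 16

linearizable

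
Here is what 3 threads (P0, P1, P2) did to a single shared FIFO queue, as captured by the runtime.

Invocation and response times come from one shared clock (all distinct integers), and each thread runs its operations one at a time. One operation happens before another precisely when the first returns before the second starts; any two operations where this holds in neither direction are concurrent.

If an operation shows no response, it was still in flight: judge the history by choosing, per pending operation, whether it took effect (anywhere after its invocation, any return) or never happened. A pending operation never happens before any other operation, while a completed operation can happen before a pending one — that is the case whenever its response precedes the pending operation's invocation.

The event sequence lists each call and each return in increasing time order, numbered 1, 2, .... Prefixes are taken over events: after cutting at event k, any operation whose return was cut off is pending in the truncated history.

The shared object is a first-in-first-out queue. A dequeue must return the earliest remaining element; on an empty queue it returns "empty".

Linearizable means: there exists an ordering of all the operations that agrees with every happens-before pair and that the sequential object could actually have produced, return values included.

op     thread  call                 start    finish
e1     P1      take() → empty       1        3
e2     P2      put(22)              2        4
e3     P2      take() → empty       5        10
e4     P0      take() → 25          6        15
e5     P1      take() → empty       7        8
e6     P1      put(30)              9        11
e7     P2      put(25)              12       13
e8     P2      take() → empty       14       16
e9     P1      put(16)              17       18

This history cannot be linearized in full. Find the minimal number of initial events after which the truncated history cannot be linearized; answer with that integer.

15

events 1..14 are linearizable; a witness order is e1, e2, e4, e3, e5, e6, e7:
1. e1 take() → empty, leaving queue <>
2. e2 put(22), leaving queue <22>
3. e4 take() (pending, included), leaving queue <>
4. e3 take() → empty, leaving queue <>
5. e5 take() → empty, leaving queue <>
6. e6 put(30), leaving queue <30>
7. e7 put(25), leaving queue <30,25>
at event 15 (e4's time-15 response) nothing linearizes any more
include/drop combinations of the 1 pending operation (e8) were all tried; none helps
e.g. e1, e2, e3, e4, e5, e6, e7 (pending dropped): illegal at step 3, since e3 take() → empty cannot apply there
e.g. e1, e2, e3, e5, e4, e6, e7 (pending dropped): illegal at step 3, since e3 take() → empty cannot apply there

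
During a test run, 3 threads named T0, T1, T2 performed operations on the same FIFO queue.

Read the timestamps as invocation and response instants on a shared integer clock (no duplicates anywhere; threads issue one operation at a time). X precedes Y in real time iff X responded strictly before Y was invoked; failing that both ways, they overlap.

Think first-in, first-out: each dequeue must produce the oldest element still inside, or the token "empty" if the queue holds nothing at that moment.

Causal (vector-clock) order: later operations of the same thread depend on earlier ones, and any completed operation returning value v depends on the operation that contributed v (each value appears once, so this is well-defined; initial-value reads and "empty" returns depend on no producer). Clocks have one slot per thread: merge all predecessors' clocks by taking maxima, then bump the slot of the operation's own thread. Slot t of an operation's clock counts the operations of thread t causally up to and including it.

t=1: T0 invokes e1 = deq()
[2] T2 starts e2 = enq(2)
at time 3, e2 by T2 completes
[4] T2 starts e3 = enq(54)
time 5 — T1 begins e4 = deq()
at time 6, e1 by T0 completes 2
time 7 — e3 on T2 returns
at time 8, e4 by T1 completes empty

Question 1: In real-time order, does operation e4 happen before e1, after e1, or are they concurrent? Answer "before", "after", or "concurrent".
e4 spans [5,8], e1 spans [1,6]
the intervals overlap in both directions

concurrent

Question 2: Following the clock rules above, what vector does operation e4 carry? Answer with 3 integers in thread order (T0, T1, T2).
e2 (invocation 2): nothing precedes it; T2's component alone gives (0, 0, 1)
e4 (invocation 5): nothing precedes it; T1's component alone gives (0, 1, 0)
e3 (invocation 4): componentwise max over VC(e2)=(0, 0, 1), +1 at T2, giving (0, 0, 2)
e1 (invocation 1): componentwise max over VC(e2)=(0, 0, 1), +1 at T0, giving (1, 0, 1)
target: VC(e4) = (0, 1, 0)

(0, 1, 0)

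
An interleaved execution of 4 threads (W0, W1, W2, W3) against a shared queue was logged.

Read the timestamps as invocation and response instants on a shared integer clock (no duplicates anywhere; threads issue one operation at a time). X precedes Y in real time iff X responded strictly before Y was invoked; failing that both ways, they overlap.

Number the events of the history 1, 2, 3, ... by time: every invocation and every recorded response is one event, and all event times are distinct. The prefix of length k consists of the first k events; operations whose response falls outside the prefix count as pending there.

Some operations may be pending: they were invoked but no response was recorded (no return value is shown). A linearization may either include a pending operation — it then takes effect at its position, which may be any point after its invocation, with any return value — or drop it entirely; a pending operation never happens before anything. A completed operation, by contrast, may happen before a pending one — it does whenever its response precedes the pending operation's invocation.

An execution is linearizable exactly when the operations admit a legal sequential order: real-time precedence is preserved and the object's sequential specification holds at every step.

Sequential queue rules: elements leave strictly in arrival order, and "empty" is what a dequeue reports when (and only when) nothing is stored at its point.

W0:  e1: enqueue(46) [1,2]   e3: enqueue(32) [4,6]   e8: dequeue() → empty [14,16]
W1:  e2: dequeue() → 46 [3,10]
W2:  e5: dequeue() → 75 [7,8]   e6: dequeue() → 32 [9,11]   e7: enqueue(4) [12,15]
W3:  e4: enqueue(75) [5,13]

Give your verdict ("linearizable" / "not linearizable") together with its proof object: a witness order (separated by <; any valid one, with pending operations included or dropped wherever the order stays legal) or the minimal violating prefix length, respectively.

linearizable — witness: e1 < e2 < e4 < e3 < e5 < e6 < e8 < e7

step 1: e1 enqueue(46) — queue <46>
step 2: e2 dequeue() → 46 — queue <>
step 3: e4 enqueue(75) — queue <75>
step 4: e3 enqueue(32) — queue <75,32>
step 5: e5 dequeue() → 75 — queue <32>
step 6: e6 dequeue() → 32 — queue <>
step 7: e8 dequeue() → empty — queue <>
step 8: e7 enqueue(4) — queue <4>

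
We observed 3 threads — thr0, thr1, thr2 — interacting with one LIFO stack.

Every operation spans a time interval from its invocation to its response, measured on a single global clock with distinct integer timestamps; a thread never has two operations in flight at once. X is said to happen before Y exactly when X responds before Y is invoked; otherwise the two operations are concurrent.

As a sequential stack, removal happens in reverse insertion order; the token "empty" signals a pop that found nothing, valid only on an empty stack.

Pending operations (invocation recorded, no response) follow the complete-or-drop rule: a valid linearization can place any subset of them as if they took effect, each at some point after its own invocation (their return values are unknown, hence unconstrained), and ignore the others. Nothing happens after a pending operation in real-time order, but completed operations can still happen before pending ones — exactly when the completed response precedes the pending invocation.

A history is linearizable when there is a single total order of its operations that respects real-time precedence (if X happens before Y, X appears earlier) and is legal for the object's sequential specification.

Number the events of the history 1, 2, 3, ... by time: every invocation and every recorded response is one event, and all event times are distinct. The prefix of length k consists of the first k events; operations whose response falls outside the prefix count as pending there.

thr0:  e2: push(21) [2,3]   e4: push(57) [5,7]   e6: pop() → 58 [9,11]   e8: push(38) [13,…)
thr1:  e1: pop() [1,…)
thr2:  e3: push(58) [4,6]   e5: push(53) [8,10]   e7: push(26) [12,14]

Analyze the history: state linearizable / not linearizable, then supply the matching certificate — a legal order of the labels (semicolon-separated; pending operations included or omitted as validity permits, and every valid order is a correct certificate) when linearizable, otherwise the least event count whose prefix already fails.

linearizable — witness: e1; e2; e4; e3; e6; e5; e7

1. e1 pop() (pending, included), leaving stack <>
2. e2 push(21), leaving stack <21>
3. e4 push(57), leaving stack <21,57>
4. e3 push(58), leaving stack <21,57,58>
5. e6 pop() → 58, leaving stack <21,57>
6. e5 push(53), leaving stack <21,57,53>
7. e7 push(26), leaving stack <21,57,53,26>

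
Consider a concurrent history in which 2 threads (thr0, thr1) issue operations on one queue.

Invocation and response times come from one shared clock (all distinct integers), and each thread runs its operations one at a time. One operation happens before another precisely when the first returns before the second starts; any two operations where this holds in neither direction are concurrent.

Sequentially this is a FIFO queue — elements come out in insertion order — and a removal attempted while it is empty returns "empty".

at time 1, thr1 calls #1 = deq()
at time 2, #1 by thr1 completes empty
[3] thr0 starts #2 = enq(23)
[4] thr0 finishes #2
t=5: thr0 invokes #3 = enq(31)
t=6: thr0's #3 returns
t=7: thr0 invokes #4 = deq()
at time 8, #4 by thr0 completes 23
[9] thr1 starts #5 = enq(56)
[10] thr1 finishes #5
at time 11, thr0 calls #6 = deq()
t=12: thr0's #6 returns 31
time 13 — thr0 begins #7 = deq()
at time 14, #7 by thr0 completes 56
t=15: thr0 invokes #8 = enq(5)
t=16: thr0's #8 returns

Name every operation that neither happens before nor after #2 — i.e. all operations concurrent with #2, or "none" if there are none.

none

#2 spans [3,4]: anything still running between times 3 and 4 counts as concurrent
#1 [1,2]: before
#3 [5,6]: after
#4 [7,8]: after
#5 [9,10]: after
#6 [11,12]: after
#7 [13,14]: after
#8 [15,16]: after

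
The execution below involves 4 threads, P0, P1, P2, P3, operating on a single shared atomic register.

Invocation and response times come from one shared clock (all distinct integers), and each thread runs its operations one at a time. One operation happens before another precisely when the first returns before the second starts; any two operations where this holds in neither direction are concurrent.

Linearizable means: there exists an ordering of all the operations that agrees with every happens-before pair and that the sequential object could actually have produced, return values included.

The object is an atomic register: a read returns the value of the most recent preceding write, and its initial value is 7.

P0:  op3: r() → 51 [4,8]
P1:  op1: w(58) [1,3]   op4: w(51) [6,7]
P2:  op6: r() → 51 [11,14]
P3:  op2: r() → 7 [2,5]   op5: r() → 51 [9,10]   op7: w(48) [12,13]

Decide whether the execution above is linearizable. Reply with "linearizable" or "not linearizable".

linearizable

a witness: op2, op1, op4, op3, op5, op6, op7
step 1: op2 r() → 7 — value 7
step 2: op1 w(58) — value 58
step 3: op4 w(51) — value 51
step 4: op3 r() → 51 — value 51
step 5: op5 r() → 51 — value 51
step 6: op6 r() → 51 — value 51
step 7: op7 w(48) — value 48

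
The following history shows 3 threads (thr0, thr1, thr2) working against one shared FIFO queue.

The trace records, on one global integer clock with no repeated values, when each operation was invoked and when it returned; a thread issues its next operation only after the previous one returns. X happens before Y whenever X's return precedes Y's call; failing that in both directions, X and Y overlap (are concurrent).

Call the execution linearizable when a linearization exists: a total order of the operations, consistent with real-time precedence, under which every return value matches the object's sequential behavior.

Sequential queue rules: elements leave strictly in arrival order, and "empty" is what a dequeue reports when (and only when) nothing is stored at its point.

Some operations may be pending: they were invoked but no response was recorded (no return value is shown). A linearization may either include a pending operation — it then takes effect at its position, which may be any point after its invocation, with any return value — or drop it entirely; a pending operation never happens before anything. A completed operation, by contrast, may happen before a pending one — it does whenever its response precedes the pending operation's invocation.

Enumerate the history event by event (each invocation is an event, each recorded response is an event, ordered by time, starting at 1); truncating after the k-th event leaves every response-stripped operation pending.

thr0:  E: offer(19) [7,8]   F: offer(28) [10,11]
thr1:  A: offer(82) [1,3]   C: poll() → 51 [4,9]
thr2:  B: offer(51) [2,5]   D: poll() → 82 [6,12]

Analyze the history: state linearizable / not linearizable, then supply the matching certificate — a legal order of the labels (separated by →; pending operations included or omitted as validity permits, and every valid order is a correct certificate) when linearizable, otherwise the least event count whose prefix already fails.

after step 1 (A offer(82)): queue <82>
after step 2 (B offer(51)): queue <82,51>
after step 3 (D poll() → 82): queue <51>
after step 4 (C poll() → 51): queue <>
after step 5 (E offer(19)): queue <19>
after step 6 (F offer(28)): queue <19,28>

linearizable — witness: A → B → D → C → E → F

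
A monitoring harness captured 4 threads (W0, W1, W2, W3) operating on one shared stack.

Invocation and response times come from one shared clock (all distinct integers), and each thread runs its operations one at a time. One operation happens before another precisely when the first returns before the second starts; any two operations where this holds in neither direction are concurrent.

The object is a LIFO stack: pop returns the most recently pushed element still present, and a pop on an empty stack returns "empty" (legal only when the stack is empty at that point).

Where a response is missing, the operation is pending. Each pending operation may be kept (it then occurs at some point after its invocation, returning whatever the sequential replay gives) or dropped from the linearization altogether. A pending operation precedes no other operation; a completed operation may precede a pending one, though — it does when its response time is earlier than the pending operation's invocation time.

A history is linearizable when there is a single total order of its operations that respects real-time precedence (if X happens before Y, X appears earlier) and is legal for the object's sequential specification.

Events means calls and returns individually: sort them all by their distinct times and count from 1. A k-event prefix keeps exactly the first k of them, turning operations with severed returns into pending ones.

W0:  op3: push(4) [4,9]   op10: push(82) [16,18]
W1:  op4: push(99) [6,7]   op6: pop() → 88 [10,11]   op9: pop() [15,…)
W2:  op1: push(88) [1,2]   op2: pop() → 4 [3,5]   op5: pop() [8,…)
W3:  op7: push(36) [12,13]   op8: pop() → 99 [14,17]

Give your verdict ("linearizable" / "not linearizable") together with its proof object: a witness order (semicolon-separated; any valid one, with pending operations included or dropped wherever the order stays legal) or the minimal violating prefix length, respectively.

not linearizable — minimal violating prefix: 17 events

through event 16 a valid linearization exists; event 17 (op8 responding at time 17) ends that
the 7 completed operations admit 3 real-time orders; each fails the stack replay
completion choices over the 3 pending operations (op5, op9, op10) were checked; none helps
for example op1, op2, op3, op4, op6, op7, op8 (pending dropped) fails at step 2: op2 pop() → 4 is not legal there
for example op1, op2, op4, op3, op6, op7, op8 (pending dropped) fails at step 2: op2 pop() → 4 is not legal there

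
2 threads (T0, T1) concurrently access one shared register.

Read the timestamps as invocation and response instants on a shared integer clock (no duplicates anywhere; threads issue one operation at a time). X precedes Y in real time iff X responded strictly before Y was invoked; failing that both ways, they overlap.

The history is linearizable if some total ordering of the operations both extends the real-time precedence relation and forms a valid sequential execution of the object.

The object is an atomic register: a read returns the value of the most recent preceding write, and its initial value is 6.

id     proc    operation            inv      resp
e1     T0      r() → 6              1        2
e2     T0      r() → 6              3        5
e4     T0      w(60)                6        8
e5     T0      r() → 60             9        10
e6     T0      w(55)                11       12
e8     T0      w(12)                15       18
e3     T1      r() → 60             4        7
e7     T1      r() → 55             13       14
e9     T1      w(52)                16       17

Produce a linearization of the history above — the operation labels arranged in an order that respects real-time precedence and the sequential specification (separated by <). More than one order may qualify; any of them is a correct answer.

step 1: e1 r() → 6 — value 6
step 2: e2 r() → 6 — value 6
step 3: e4 w(60) — value 60
step 4: e3 r() → 60 — value 60
step 5: e5 r() → 60 — value 60
step 6: e6 w(55) — value 55
step 7: e7 r() → 55 — value 55
step 8: e8 w(12) — value 12
step 9: e9 w(52) — value 52

e1 < e2 < e4 < e3 < e5 < e6 < e7 < e8 < e9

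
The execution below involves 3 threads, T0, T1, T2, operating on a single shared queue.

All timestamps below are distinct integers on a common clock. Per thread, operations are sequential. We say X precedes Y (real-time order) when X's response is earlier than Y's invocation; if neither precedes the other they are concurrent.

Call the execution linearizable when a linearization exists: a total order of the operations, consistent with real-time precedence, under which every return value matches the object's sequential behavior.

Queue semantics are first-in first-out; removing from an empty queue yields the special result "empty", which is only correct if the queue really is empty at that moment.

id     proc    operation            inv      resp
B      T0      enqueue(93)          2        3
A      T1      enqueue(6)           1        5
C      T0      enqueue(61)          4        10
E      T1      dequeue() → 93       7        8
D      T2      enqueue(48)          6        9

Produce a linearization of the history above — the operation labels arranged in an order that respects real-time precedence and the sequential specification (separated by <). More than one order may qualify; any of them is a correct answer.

B < A < C < D < E

after step 1 (B enqueue(93)): queue <93>
after step 2 (A enqueue(6)): queue <93,6>
after step 3 (C enqueue(61)): queue <93,6,61>
after step 4 (D enqueue(48)): queue <93,6,61,48>
after step 5 (E dequeue() → 93): queue <6,61,48>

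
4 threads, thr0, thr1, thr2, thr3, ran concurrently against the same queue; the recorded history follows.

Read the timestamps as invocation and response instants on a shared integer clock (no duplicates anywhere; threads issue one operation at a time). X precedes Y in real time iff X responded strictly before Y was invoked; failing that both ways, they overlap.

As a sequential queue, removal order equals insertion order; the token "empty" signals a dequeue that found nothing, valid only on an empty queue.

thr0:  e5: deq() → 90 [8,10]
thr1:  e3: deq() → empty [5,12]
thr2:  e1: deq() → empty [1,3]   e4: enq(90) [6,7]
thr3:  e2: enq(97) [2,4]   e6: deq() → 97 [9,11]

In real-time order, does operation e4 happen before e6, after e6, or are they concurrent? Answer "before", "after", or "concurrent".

before

e4 spans [6,7], e6 spans [9,11]
resp(e4)=7 < inv(e6)=9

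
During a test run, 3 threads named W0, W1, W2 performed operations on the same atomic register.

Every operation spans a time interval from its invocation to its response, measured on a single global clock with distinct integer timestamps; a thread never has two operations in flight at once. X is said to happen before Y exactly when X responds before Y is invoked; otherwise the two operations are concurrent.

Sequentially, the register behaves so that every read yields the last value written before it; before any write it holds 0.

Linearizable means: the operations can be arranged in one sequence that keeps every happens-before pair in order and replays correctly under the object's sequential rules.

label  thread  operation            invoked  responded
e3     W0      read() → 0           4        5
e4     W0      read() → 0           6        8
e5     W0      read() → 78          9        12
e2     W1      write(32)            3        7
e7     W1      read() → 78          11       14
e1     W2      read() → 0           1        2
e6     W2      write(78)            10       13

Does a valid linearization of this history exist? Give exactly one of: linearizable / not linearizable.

one valid linearization: e1, e3, e4, e2, e6, e5, e7
1. e1 read() → 0, leaving value 0
2. e3 read() → 0, leaving value 0
3. e4 read() → 0, leaving value 0
4. e2 write(32), leaving value 32
5. e6 write(78), leaving value 78
6. e5 read() → 78, leaving value 78
7. e7 read() → 78, leaving value 78

linearizable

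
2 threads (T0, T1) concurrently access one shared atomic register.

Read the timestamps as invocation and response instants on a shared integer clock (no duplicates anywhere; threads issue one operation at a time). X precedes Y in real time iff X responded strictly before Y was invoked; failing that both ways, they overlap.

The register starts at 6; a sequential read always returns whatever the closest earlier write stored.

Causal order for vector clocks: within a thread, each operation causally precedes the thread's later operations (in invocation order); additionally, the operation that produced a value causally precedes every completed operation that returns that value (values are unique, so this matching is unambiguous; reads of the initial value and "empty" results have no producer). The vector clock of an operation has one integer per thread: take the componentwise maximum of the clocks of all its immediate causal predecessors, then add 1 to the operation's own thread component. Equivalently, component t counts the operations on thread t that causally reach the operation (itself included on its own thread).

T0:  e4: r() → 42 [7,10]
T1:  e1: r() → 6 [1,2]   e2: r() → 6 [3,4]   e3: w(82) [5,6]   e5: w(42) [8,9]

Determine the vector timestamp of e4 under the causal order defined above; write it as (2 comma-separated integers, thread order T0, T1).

(1, 4)

e1 (invocation 1): nothing precedes it; T1's component alone gives (0, 1)
e2, invoked 3, takes VC(e1)=(0, 1) under max, adds 1 for T1 → (0, 2)
e3, invoked 5, takes VC(e2)=(0, 2) under max, adds 1 for T1 → (0, 3)
e5, invoked 8, takes VC(e3)=(0, 3) under max, adds 1 for T1 → (0, 4)
e4, invoked 7, takes VC(e5)=(0, 4) under max, adds 1 for T0 → (1, 4)
target: VC(e4) = (1, 4)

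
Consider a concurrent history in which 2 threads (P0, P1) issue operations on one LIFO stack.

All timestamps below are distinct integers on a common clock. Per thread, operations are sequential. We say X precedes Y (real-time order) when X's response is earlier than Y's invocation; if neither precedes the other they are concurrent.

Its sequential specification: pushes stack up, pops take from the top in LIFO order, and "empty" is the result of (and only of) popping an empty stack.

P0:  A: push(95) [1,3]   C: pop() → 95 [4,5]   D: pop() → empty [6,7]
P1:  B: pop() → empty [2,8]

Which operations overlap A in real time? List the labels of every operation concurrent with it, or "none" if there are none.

B

concurrent with A ([1,3]): every op whose interval crosses 1..3
B [2,8]: concurrent
C [4,5]: after
D [6,7]: after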